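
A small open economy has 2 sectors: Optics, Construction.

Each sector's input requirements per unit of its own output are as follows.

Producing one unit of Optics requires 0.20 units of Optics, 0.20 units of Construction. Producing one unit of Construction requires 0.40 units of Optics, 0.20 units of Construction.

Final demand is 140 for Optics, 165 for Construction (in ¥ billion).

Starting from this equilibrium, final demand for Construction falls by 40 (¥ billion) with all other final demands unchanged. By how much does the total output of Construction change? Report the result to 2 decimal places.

Δx_2 = -57.14

I − A =
  [   0.80    -0.40]
  [  -0.20     0.80]
det(I−A) = (0.80)(0.80) − (-0.40)(-0.20) = 0.5600
adj(I−A) = [[0.80, 0.40], [0.20, 0.80]]
(I − A)⁻¹ = adj(I−A) / det(I−A) ≈
  [   1.4286     0.7143]
  [   0.3571     1.4286]
Δx = (I − A)⁻¹ Δd with Δd having -40 in the Construction component and 0 elsewhere.
So Δx_2 = L_22 · (-40), where L_22 = adj(I−A)_22 / det(I−A) = 0.80 / 0.5600.
Δx_2 = 0.80 × (-40) / 0.5600 = -32.00 / 0.5600 ≈ -57.14.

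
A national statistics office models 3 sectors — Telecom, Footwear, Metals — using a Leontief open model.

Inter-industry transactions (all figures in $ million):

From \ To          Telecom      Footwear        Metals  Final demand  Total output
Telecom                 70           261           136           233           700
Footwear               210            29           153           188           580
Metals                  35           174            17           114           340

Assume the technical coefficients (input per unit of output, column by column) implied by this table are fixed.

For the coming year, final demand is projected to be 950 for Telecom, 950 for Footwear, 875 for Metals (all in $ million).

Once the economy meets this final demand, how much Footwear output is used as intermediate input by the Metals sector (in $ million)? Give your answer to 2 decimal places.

Technical coefficients a_ij = z_ij / X_j:
  a_11 = 70/700 = 0.10, a_21 = 210/700 = 0.30, a_31 = 35/700 = 0.05
  a_12 = 261/580 = 0.45, a_22 = 29/580 = 0.05, a_32 = 174/580 = 0.30
  a_13 = 136/340 = 0.40, a_23 = 153/340 = 0.45, a_33 = 17/340 = 0.05
I − A =
  [   0.90    -0.45    -0.40]
  [  -0.30     0.95    -0.45]
  [  -0.05    -0.30     0.95]
Cofactors of I−A, C_ij = (−1)^(i+j)·(minor ij) (rows/columns in the sector order above):
  C_11 = (0.95)(0.95) − (-0.45)(-0.30) = 0.7675
  C_12 = −[(-0.30)(0.95) − (-0.45)(-0.05)] = 0.3075
  C_13 = (-0.30)(-0.30) − (0.95)(-0.05) = 0.1375
  C_21 = −[(-0.45)(0.95) − (-0.40)(-0.30)] = 0.5475
  C_22 = (0.90)(0.95) − (-0.40)(-0.05) = 0.8350
  C_23 = −[(0.90)(-0.30) − (-0.45)(-0.05)] = 0.2925
  C_31 = (-0.45)(-0.45) − (-0.40)(0.95) = 0.5825
  C_32 = −[(0.90)(-0.45) − (-0.40)(-0.30)] = 0.5250
  C_33 = (0.90)(0.95) − (-0.45)(-0.30) = 0.7200
det(I−A) = Σ_j (I−A)_1j·C_1j = (0.90)(0.7675) + (-0.45)(0.3075) + (-0.40)(0.1375) = 0.497375
adj(I−A) = Cᵀ =
  [ 0.7675   0.5475   0.5825]
  [ 0.3075   0.8350   0.5250]
  [ 0.1375   0.2925   0.7200]
(I − A)⁻¹ = adj(I−A) / det(I−A) ≈
  [   1.5431     1.1008     1.1711]
  [   0.6182     1.6788     1.0555]
  [   0.2765     0.5881     1.4476]
First solve x = (I − A)⁻¹ d = adj(I−A)·d / det(I−A); in particular x_3 = (0.1375·950 + 0.2925·950 + 0.7200·875) / 0.497375 = 1038.50 / 0.497375 ≈ 2087.9618.
Intermediate flow from 2 to 3: z_23 = a_23 · x_3 = 0.45 × 1038.50 / 0.497375 = 467.325 / 0.497375 ≈ 939.58.

z_23 = 939.58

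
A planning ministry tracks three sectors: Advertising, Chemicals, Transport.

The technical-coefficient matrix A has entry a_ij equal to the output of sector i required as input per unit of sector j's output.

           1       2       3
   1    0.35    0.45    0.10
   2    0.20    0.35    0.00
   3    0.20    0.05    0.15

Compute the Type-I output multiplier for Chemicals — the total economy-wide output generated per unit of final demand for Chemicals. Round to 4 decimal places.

I − A =
  [   0.65    -0.45    -0.10]
  [  -0.20     0.65     0.00]
  [  -0.20    -0.05     0.85]
Cofactors of I−A, C_ij = (−1)^(i+j)·(minor ij) (rows/columns in the sector order above):
  C_11 = (0.65)(0.85) − (0.00)(-0.05) = 0.5525
  C_12 = −[(-0.20)(0.85) − (0.00)(-0.20)] = 0.1700
  C_13 = (-0.20)(-0.05) − (0.65)(-0.20) = 0.1400
  C_21 = −[(-0.45)(0.85) − (-0.10)(-0.05)] = 0.3875
  C_22 = (0.65)(0.85) − (-0.10)(-0.20) = 0.5325
  C_23 = −[(0.65)(-0.05) − (-0.45)(-0.20)] = 0.1225
  C_31 = (-0.45)(0.00) − (-0.10)(0.65) = 0.0650
  C_32 = −[(0.65)(0.00) − (-0.10)(-0.20)] = 0.0200
  C_33 = (0.65)(0.65) − (-0.45)(-0.20) = 0.3325
det(I−A) = Σ_j (I−A)_1j·C_1j = (0.65)(0.5525) + (-0.45)(0.1700) + (-0.10)(0.1400) = 0.268625
adj(I−A) = Cᵀ =
  [ 0.5525   0.3875   0.0650]
  [ 0.1700   0.5325   0.0200]
  [ 0.1400   0.1225   0.3325]
(I − A)⁻¹ = adj(I−A) / det(I−A) ≈
  [   2.05677     1.44253     0.24197]
  [   0.63285     1.98232     0.07445]
  [   0.52117     0.45603     1.23779]
The output multiplier for sector j is the column-j sum of the Leontief inverse (I − A)⁻¹ = adj(I−A) / det(I−A).
Column 2 of adj(I−A): (0.3875, 0.5325, 0.1225); det(I−A) = 0.268625.
m_2 = (0.3875 + 0.5325 + 0.1225) / 0.268625 = 1.0425 / 0.268625 ≈ 3.8809.

m_2 = 3.8809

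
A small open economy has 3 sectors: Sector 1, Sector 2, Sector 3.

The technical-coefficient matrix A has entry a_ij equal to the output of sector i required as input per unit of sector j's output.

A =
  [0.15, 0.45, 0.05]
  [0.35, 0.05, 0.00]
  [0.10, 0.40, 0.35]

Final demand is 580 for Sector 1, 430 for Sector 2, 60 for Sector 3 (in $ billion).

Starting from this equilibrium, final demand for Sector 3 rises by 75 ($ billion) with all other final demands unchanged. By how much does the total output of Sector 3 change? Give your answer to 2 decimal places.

Δx_3 = 118.69

I − A =
  [   0.85    -0.45    -0.05]
  [  -0.35     0.95     0.00]
  [  -0.10    -0.40     0.65]
Cofactors of I−A, C_ij = (−1)^(i+j)·(minor ij) (rows/columns in the sector order above):
  C_11 = (0.95)(0.65) − (0.00)(-0.40) = 0.6175
  C_12 = −[(-0.35)(0.65) − (0.00)(-0.10)] = 0.2275
  C_13 = (-0.35)(-0.40) − (0.95)(-0.10) = 0.2350
  C_21 = −[(-0.45)(0.65) − (-0.05)(-0.40)] = 0.3125
  C_22 = (0.85)(0.65) − (-0.05)(-0.10) = 0.5475
  C_23 = −[(0.85)(-0.40) − (-0.45)(-0.10)] = 0.3850
  C_31 = (-0.45)(0.00) − (-0.05)(0.95) = 0.0475
  C_32 = −[(0.85)(0.00) − (-0.05)(-0.35)] = 0.0175
  C_33 = (0.85)(0.95) − (-0.45)(-0.35) = 0.6500
det(I−A) = Σ_j (I−A)_1j·C_1j = (0.85)(0.6175) + (-0.45)(0.2275) + (-0.05)(0.2350) = 0.41075
adj(I−A) = Cᵀ =
  [ 0.6175   0.3125   0.0475]
  [ 0.2275   0.5475   0.0175]
  [ 0.2350   0.3850   0.6500]
(I − A)⁻¹ = adj(I−A) / det(I−A) ≈
  [   1.5033     0.7608     0.1156]
  [   0.5539     1.3329     0.0426]
  [   0.5721     0.9373     1.5825]
Δx = (I − A)⁻¹ Δd with Δd having +75 in the Sector 3 component and 0 elsewhere.
So Δx_3 = L_33 · (+75), where L_33 = adj(I−A)_33 / det(I−A) = 0.6500 / 0.41075.
Δx_3 = 0.6500 × (+75) / 0.41075 = 48.75 / 0.41075 ≈ 118.69.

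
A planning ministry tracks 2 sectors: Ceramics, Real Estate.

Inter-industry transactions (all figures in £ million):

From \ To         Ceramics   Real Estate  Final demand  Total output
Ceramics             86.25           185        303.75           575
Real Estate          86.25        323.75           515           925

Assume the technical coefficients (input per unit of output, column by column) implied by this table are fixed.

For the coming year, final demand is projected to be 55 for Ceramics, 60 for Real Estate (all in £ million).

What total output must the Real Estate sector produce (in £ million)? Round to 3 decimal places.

x_2 = 113.397

Technical coefficients a_ij = z_ij / X_j:
  a_11 = 86.25/575 = 0.15, a_21 = 86.25/575 = 0.15
  a_12 = 185/925 = 0.20, a_22 = 323.75/925 = 0.35
I − A =
  [   0.85    -0.20]
  [  -0.15     0.65]
det(I−A) = (0.85)(0.65) − (-0.20)(-0.15) = 0.5225
adj(I−A) = [[0.65, 0.20], [0.15, 0.85]]
(I − A)⁻¹ = adj(I−A) / det(I−A) ≈
  [   1.2440     0.3828]
  [   0.2871     1.6268]
x = (I − A)⁻¹ d = adj(I−A)·d / det(I−A), with det(I−A) = 0.5225:
  x_1 = (0.65·55 + 0.20·60) / 0.5225 = 47.75 / 0.5225 ≈ 91.388
  x_2 = (0.15·55 + 0.85·60) / 0.5225 = 59.25 / 0.5225 ≈ 113.397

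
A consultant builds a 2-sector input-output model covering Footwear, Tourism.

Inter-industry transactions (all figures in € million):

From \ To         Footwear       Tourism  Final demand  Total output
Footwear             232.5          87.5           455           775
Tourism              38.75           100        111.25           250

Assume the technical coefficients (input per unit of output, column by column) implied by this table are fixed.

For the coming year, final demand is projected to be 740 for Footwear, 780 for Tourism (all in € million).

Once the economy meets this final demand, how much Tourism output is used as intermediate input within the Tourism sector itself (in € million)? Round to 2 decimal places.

z_22 = 579.38

Technical coefficients a_ij = z_ij / X_j:
  a_11 = 232.5/775 = 0.30, a_21 = 38.75/775 = 0.05
  a_12 = 87.5/250 = 0.35, a_22 = 100/250 = 0.40
I − A =
  [   0.70    -0.35]
  [  -0.05     0.60]
det(I−A) = (0.70)(0.60) − (-0.35)(-0.05) = 0.4025
adj(I−A) = [[0.60, 0.35], [0.05, 0.70]]
(I − A)⁻¹ = adj(I−A) / det(I−A) ≈
  [   1.4907     0.8696]
  [   0.1242     1.7391]
First solve x = (I − A)⁻¹ d = adj(I−A)·d / det(I−A); in particular x_2 = (0.05·740 + 0.70·780) / 0.4025 = 583.00 / 0.4025 ≈ 1448.4472.
Intermediate flow from 2 to 2: z_22 = a_22 · x_2 = 0.40 × 583.00 / 0.4025 = 233.20 / 0.4025 ≈ 579.38.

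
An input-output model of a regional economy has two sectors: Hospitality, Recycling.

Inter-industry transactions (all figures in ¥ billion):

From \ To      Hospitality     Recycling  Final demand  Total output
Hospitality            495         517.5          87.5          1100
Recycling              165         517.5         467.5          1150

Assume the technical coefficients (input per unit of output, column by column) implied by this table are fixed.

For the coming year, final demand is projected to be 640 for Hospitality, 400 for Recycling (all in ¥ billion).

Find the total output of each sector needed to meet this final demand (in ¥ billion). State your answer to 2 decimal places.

x_1 = 2263.83, x_2 = 1344.68

Technical coefficients a_ij = z_ij / X_j:
  a_11 = 495/1100 = 0.45, a_21 = 165/1100 = 0.15
  a_12 = 517.5/1150 = 0.45, a_22 = 517.5/1150 = 0.45
I − A =
  [   0.55    -0.45]
  [  -0.15     0.55]
det(I−A) = (0.55)(0.55) − (-0.45)(-0.15) = 0.2350
adj(I−A) = [[0.55, 0.45], [0.15, 0.55]]
(I − A)⁻¹ = adj(I−A) / det(I−A) ≈
  [   2.3404     1.9149]
  [   0.6383     2.3404]
x = (I − A)⁻¹ d = adj(I−A)·d / det(I−A), with det(I−A) = 0.2350:
  x_1 = (0.55·640 + 0.45·400) / 0.2350 = 532.00 / 0.2350 ≈ 2263.83
  x_2 = (0.15·640 + 0.55·400) / 0.2350 = 316.00 / 0.2350 ≈ 1344.68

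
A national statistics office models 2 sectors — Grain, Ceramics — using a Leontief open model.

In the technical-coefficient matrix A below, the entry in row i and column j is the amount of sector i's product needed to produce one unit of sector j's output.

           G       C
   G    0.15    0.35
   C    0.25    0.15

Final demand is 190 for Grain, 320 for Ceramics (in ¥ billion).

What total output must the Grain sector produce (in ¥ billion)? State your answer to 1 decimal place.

I − A =
  [   0.85    -0.35]
  [  -0.25     0.85]
det(I−A) = (0.85)(0.85) − (-0.35)(-0.25) = 0.6350
adj(I−A) = [[0.85, 0.35], [0.25, 0.85]]
(I − A)⁻¹ = adj(I−A) / det(I−A) ≈
  [   1.3386     0.5512]
  [   0.3937     1.3386]
x = (I − A)⁻¹ d = adj(I−A)·d / det(I−A), with det(I−A) = 0.6350:
  x_G = (0.85·190 + 0.35·320) / 0.6350 = 273.50 / 0.6350 ≈ 430.7
  x_C = (0.25·190 + 0.85·320) / 0.6350 = 319.50 / 0.6350 ≈ 503.1

x_G = 430.7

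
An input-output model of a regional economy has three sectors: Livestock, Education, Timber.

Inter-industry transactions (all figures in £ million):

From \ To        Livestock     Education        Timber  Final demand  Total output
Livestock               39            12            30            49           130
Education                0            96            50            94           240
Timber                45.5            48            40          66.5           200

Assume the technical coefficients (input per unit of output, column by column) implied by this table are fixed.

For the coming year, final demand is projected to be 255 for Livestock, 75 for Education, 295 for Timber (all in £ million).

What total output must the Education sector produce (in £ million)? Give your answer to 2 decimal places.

x_2 = 422.44

Technical coefficients a_ij = z_ij / X_j:
  a_11 = 39/130 = 0.30, a_21 = 0/130 = 0.00, a_31 = 45.5/130 = 0.35
  a_12 = 12/240 = 0.05, a_22 = 96/240 = 0.40, a_32 = 48/240 = 0.20
  a_13 = 30/200 = 0.15, a_23 = 50/200 = 0.25, a_33 = 40/200 = 0.20
I − A =
  [   0.70    -0.05    -0.15]
  [   0.00     0.60    -0.25]
  [  -0.35    -0.20     0.80]
Cofactors of I−A, C_ij = (−1)^(i+j)·(minor ij) (rows/columns in the sector order above):
  C_11 = (0.60)(0.80) − (-0.25)(-0.20) = 0.4300
  C_12 = −[(0.00)(0.80) − (-0.25)(-0.35)] = 0.0875
  C_13 = (0.00)(-0.20) − (0.60)(-0.35) = 0.2100
  C_21 = −[(-0.05)(0.80) − (-0.15)(-0.20)] = 0.0700
  C_22 = (0.70)(0.80) − (-0.15)(-0.35) = 0.5075
  C_23 = −[(0.70)(-0.20) − (-0.05)(-0.35)] = 0.1575
  C_31 = (-0.05)(-0.25) − (-0.15)(0.60) = 0.1025
  C_32 = −[(0.70)(-0.25) − (-0.15)(0.00)] = 0.1750
  C_33 = (0.70)(0.60) − (-0.05)(0.00) = 0.4200
det(I−A) = Σ_j (I−A)_1j·C_1j = (0.70)(0.4300) + (-0.05)(0.0875) + (-0.15)(0.2100) = 0.265125
adj(I−A) = Cᵀ =
  [ 0.4300   0.0700   0.1025]
  [ 0.0875   0.5075   0.1750]
  [ 0.2100   0.1575   0.4200]
(I − A)⁻¹ = adj(I−A) / det(I−A) ≈
  [   1.6219     0.2640     0.3866]
  [   0.3300     1.9142     0.6601]
  [   0.7921     0.5941     1.5842]
x = (I − A)⁻¹ d = adj(I−A)·d / det(I−A), with det(I−A) = 0.265125:
  x_1 = (0.4300·255 + 0.0700·75 + 0.1025·295) / 0.265125 = 145.1375 / 0.265125 ≈ 547.43
  x_2 = (0.0875·255 + 0.5075·75 + 0.1750·295) / 0.265125 = 112.00 / 0.265125 ≈ 422.44
  x_3 = (0.2100·255 + 0.1575·75 + 0.4200·295) / 0.265125 = 189.2625 / 0.265125 ≈ 713.86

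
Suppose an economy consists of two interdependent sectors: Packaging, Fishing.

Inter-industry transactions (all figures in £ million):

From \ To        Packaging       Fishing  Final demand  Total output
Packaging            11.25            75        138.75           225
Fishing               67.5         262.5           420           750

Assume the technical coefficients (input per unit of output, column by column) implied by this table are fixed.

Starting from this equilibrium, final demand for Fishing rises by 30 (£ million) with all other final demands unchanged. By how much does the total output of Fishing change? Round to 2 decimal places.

Δx_F = 48.51

Technical coefficients a_ij = z_ij / X_j:
  a_PP = 11.25/225 = 0.05, a_FP = 67.5/225 = 0.30
  a_PF = 75/750 = 0.10, a_FF = 262.5/750 = 0.35
I − A =
  [   0.95    -0.10]
  [  -0.30     0.65]
det(I−A) = (0.95)(0.65) − (-0.10)(-0.30) = 0.5875
adj(I−A) = [[0.65, 0.10], [0.30, 0.95]]
(I − A)⁻¹ = adj(I−A) / det(I−A) ≈
  [   1.1064     0.1702]
  [   0.5106     1.6170]
Δx = (I − A)⁻¹ Δd with Δd having +30 in the Fishing component and 0 elsewhere.
So Δx_F = L_FF · (+30), where L_FF = adj(I−A)_FF / det(I−A) = 0.95 / 0.5875.
Δx_F = 0.95 × (+30) / 0.5875 = 28.50 / 0.5875 ≈ 48.51.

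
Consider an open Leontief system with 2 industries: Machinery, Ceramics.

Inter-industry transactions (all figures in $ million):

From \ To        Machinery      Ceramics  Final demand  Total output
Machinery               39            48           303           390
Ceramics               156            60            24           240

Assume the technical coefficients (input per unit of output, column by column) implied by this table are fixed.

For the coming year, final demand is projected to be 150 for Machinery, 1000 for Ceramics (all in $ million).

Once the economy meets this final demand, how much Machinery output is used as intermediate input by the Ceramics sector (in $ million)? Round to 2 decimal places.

Technical coefficients a_ij = z_ij / X_j:
  a_MM = 39/390 = 0.10, a_CM = 156/390 = 0.40
  a_MC = 48/240 = 0.20, a_CC = 60/240 = 0.25
I − A =
  [   0.90    -0.20]
  [  -0.40     0.75]
det(I−A) = (0.90)(0.75) − (-0.20)(-0.40) = 0.5950
adj(I−A) = [[0.75, 0.20], [0.40, 0.90]]
(I − A)⁻¹ = adj(I−A) / det(I−A) ≈
  [   1.2605     0.3361]
  [   0.6723     1.5126]
First solve x = (I − A)⁻¹ d = adj(I−A)·d / det(I−A); in particular x_C = (0.40·150 + 0.90·1000) / 0.5950 = 960.00 / 0.5950 ≈ 1613.4454.
Intermediate flow from M to C: z_MC = a_MC · x_C = 0.20 × 960.00 / 0.5950 = 192.00 / 0.5950 ≈ 322.69.

z_MC = 322.69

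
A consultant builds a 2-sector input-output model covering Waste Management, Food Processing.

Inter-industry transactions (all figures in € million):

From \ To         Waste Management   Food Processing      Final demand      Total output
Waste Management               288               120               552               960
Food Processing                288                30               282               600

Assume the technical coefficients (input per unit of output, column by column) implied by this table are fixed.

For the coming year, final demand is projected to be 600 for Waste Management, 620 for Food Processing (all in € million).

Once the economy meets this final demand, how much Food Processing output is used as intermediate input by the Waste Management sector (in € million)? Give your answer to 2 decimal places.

z_FW = 344.13

Technical coefficients a_ij = z_ij / X_j:
  a_WW = 288/960 = 0.30, a_FW = 288/960 = 0.30
  a_WF = 120/600 = 0.20, a_FF = 30/600 = 0.05
I − A =
  [   0.70    -0.20]
  [  -0.30     0.95]
det(I−A) = (0.70)(0.95) − (-0.20)(-0.30) = 0.6050
adj(I−A) = [[0.95, 0.20], [0.30, 0.70]]
(I − A)⁻¹ = adj(I−A) / det(I−A) ≈
  [   1.5702     0.3306]
  [   0.4959     1.1570]
First solve x = (I − A)⁻¹ d = adj(I−A)·d / det(I−A); in particular x_W = (0.95·600 + 0.20·620) / 0.6050 = 694.00 / 0.6050 ≈ 1147.1074.
Intermediate flow from F to W: z_FW = a_FW · x_W = 0.30 × 694.00 / 0.6050 = 208.20 / 0.6050 ≈ 344.13.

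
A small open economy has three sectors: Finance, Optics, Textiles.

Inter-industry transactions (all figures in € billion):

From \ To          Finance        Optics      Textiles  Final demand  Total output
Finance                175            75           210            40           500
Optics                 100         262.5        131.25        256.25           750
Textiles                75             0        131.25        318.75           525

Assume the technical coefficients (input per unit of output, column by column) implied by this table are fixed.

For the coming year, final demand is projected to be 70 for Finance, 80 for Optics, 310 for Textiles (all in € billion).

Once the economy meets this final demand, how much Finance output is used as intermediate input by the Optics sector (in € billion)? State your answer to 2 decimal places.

z_FO = 47.27

Technical coefficients a_ij = z_ij / X_j:
  a_FF = 175/500 = 0.35, a_OF = 100/500 = 0.20, a_TF = 75/500 = 0.15
  a_FO = 75/750 = 0.10, a_OO = 262.5/750 = 0.35, a_TO = 0/750 = 0.00
  a_FT = 210/525 = 0.40, a_OT = 131.25/525 = 0.25, a_TT = 131.25/525 = 0.25
I − A =
  [   0.65    -0.10    -0.40]
  [  -0.20     0.65    -0.25]
  [  -0.15     0.00     0.75]
Cofactors of I−A, C_ij = (−1)^(i+j)·(minor ij) (rows/columns in the sector order above):
  C_11 = (0.65)(0.75) − (-0.25)(0.00) = 0.4875
  C_12 = −[(-0.20)(0.75) − (-0.25)(-0.15)] = 0.1875
  C_13 = (-0.20)(0.00) − (0.65)(-0.15) = 0.0975
  C_21 = −[(-0.10)(0.75) − (-0.40)(0.00)] = 0.0750
  C_22 = (0.65)(0.75) − (-0.40)(-0.15) = 0.4275
  C_23 = −[(0.65)(0.00) − (-0.10)(-0.15)] = 0.0150
  C_31 = (-0.10)(-0.25) − (-0.40)(0.65) = 0.2850
  C_32 = −[(0.65)(-0.25) − (-0.40)(-0.20)] = 0.2425
  C_33 = (0.65)(0.65) − (-0.10)(-0.20) = 0.4025
det(I−A) = Σ_j (I−A)_1j·C_1j = (0.65)(0.4875) + (-0.10)(0.1875) + (-0.40)(0.0975) = 0.259125
adj(I−A) = Cᵀ =
  [ 0.4875   0.0750   0.2850]
  [ 0.1875   0.4275   0.2425]
  [ 0.0975   0.0150   0.4025]
(I − A)⁻¹ = adj(I−A) / det(I−A) ≈
  [   1.8813     0.2894     1.0999]
  [   0.7236     1.6498     0.9358]
  [   0.3763     0.0579     1.5533]
First solve x = (I − A)⁻¹ d = adj(I−A)·d / det(I−A); in particular x_O = (0.1875·70 + 0.4275·80 + 0.2425·310) / 0.259125 = 122.50 / 0.259125 ≈ 472.7448.
Intermediate flow from F to O: z_FO = a_FO · x_O = 0.10 × 122.50 / 0.259125 = 12.25 / 0.259125 ≈ 47.27.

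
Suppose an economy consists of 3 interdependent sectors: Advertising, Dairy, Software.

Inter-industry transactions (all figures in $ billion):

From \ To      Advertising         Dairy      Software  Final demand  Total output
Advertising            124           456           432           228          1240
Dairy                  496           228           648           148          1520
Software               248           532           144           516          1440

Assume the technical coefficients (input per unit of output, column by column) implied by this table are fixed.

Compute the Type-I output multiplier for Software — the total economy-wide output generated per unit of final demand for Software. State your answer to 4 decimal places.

m_S = 4.8941

Technical coefficients a_ij = z_ij / X_j:
  a_AA = 124/1240 = 0.10, a_DA = 496/1240 = 0.40, a_SA = 248/1240 = 0.20
  a_AD = 456/1520 = 0.30, a_DD = 228/1520 = 0.15, a_SD = 532/1520 = 0.35
  a_AS = 432/1440 = 0.30, a_DS = 648/1440 = 0.45, a_SS = 144/1440 = 0.10
I − A =
  [   0.90    -0.30    -0.30]
  [  -0.40     0.85    -0.45]
  [  -0.20    -0.35     0.90]
Cofactors of I−A, C_ij = (−1)^(i+j)·(minor ij) (rows/columns in the sector order above):
  C_11 = (0.85)(0.90) − (-0.45)(-0.35) = 0.6075
  C_12 = −[(-0.40)(0.90) − (-0.45)(-0.20)] = 0.4500
  C_13 = (-0.40)(-0.35) − (0.85)(-0.20) = 0.3100
  C_21 = −[(-0.30)(0.90) − (-0.30)(-0.35)] = 0.3750
  C_22 = (0.90)(0.90) − (-0.30)(-0.20) = 0.7500
  C_23 = −[(0.90)(-0.35) − (-0.30)(-0.20)] = 0.3750
  C_31 = (-0.30)(-0.45) − (-0.30)(0.85) = 0.3900
  C_32 = −[(0.90)(-0.45) − (-0.30)(-0.40)] = 0.5250
  C_33 = (0.90)(0.85) − (-0.30)(-0.40) = 0.6450
det(I−A) = Σ_j (I−A)_1j·C_1j = (0.90)(0.6075) + (-0.30)(0.4500) + (-0.30)(0.3100) = 0.31875
adj(I−A) = Cᵀ =
  [ 0.6075   0.3750   0.3900]
  [ 0.4500   0.7500   0.5250]
  [ 0.3100   0.3750   0.6450]
(I − A)⁻¹ = adj(I−A) / det(I−A) ≈
  [   1.90588     1.17647     1.22353]
  [   1.41176     2.35294     1.64706]
  [   0.97255     1.17647     2.02353]
The output multiplier for sector j is the column-j sum of the Leontief inverse (I − A)⁻¹ = adj(I−A) / det(I−A).
Column S of adj(I−A): (0.3900, 0.5250, 0.6450); det(I−A) = 0.31875.
m_S = (0.3900 + 0.5250 + 0.6450) / 0.31875 = 1.56 / 0.31875 ≈ 4.8941.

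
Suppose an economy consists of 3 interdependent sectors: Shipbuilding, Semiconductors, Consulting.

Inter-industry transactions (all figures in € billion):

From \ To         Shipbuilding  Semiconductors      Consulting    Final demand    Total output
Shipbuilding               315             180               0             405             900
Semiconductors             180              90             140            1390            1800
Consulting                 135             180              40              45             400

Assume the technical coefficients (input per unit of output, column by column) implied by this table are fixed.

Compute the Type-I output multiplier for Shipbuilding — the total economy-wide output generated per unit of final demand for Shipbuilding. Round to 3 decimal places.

m_1 = 2.384

Technical coefficients a_ij = z_ij / X_j:
  a_11 = 315/900 = 0.35, a_21 = 180/900 = 0.20, a_31 = 135/900 = 0.15
  a_12 = 180/1800 = 0.10, a_22 = 90/1800 = 0.05, a_32 = 180/1800 = 0.10
  a_13 = 0/400 = 0.00, a_23 = 140/400 = 0.35, a_33 = 40/400 = 0.10
I − A =
  [   0.65    -0.10     0.00]
  [  -0.20     0.95    -0.35]
  [  -0.15    -0.10     0.90]
Cofactors of I−A, C_ij = (−1)^(i+j)·(minor ij) (rows/columns in the sector order above):
  C_11 = (0.95)(0.90) − (-0.35)(-0.10) = 0.8200
  C_12 = −[(-0.20)(0.90) − (-0.35)(-0.15)] = 0.2325
  C_13 = (-0.20)(-0.10) − (0.95)(-0.15) = 0.1625
  C_21 = −[(-0.10)(0.90) − (0.00)(-0.10)] = 0.0900
  C_22 = (0.65)(0.90) − (0.00)(-0.15) = 0.5850
  C_23 = −[(0.65)(-0.10) − (-0.10)(-0.15)] = 0.0800
  C_31 = (-0.10)(-0.35) − (0.00)(0.95) = 0.0350
  C_32 = −[(0.65)(-0.35) − (0.00)(-0.20)] = 0.2275
  C_33 = (0.65)(0.95) − (-0.10)(-0.20) = 0.5975
det(I−A) = Σ_j (I−A)_1j·C_1j = (0.65)(0.8200) + (-0.10)(0.2325) + (0.00)(0.1625) = 0.50975
adj(I−A) = Cᵀ =
  [ 0.8200   0.0900   0.0350]
  [ 0.2325   0.5850   0.2275]
  [ 0.1625   0.0800   0.5975]
(I − A)⁻¹ = adj(I−A) / det(I−A) ≈
  [   1.6086     0.1766     0.0687]
  [   0.4561     1.1476     0.4463]
  [   0.3188     0.1569     1.1721]
The output multiplier for sector j is the column-j sum of the Leontief inverse (I − A)⁻¹ = adj(I−A) / det(I−A).
Column 1 of adj(I−A): (0.8200, 0.2325, 0.1625); det(I−A) = 0.50975.
m_1 = (0.8200 + 0.2325 + 0.1625) / 0.50975 = 1.215 / 0.50975 ≈ 2.384.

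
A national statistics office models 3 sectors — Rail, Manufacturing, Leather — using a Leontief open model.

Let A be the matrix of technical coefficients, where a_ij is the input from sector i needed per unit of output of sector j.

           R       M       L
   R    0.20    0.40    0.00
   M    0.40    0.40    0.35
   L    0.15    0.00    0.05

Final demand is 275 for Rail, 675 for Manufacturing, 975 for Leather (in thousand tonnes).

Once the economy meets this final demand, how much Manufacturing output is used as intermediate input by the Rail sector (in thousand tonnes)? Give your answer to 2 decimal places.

z_MR = 777.03

I − A =
  [   0.80    -0.40     0.00]
  [  -0.40     0.60    -0.35]
  [  -0.15     0.00     0.95]
Cofactors of I−A, C_ij = (−1)^(i+j)·(minor ij) (rows/columns in the sector order above):
  C_11 = (0.60)(0.95) − (-0.35)(0.00) = 0.5700
  C_12 = −[(-0.40)(0.95) − (-0.35)(-0.15)] = 0.4325
  C_13 = (-0.40)(0.00) − (0.60)(-0.15) = 0.0900
  C_21 = −[(-0.40)(0.95) − (0.00)(0.00)] = 0.3800
  C_22 = (0.80)(0.95) − (0.00)(-0.15) = 0.7600
  C_23 = −[(0.80)(0.00) − (-0.40)(-0.15)] = 0.0600
  C_31 = (-0.40)(-0.35) − (0.00)(0.60) = 0.1400
  C_32 = −[(0.80)(-0.35) − (0.00)(-0.40)] = 0.2800
  C_33 = (0.80)(0.60) − (-0.40)(-0.40) = 0.3200
det(I−A) = Σ_j (I−A)_1j·C_1j = (0.80)(0.5700) + (-0.40)(0.4325) + (0.00)(0.0900) = 0.2830
adj(I−A) = Cᵀ =
  [ 0.5700   0.3800   0.1400]
  [ 0.4325   0.7600   0.2800]
  [ 0.0900   0.0600   0.3200]
(I − A)⁻¹ = adj(I−A) / det(I−A) ≈
  [   2.0141     1.3428     0.4947]
  [   1.5283     2.6855     0.9894]
  [   0.3180     0.2120     1.1307]
First solve x = (I − A)⁻¹ d = adj(I−A)·d / det(I−A); in particular x_R = (0.5700·275 + 0.3800·675 + 0.1400·975) / 0.2830 = 549.75 / 0.2830 ≈ 1942.5795.
Intermediate flow from M to R: z_MR = a_MR · x_R = 0.40 × 549.75 / 0.2830 = 219.90 / 0.2830 ≈ 777.03.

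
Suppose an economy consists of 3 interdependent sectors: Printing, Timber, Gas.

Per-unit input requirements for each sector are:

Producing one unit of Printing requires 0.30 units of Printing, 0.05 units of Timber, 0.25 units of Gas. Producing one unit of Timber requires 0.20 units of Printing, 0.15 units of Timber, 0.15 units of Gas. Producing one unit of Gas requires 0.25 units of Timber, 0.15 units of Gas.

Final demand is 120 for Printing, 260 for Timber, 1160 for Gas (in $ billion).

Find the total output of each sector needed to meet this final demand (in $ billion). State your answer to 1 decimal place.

x_1 = 402.2, x_2 = 807.6, x_3 = 1625.5

I − A =
  [   0.70    -0.20     0.00]
  [  -0.05     0.85    -0.25]
  [  -0.25    -0.15     0.85]
Cofactors of I−A, C_ij = (−1)^(i+j)·(minor ij) (rows/columns in the sector order above):
  C_11 = (0.85)(0.85) − (-0.25)(-0.15) = 0.6850
  C_12 = −[(-0.05)(0.85) − (-0.25)(-0.25)] = 0.1050
  C_13 = (-0.05)(-0.15) − (0.85)(-0.25) = 0.2200
  C_21 = −[(-0.20)(0.85) − (0.00)(-0.15)] = 0.1700
  C_22 = (0.70)(0.85) − (0.00)(-0.25) = 0.5950
  C_23 = −[(0.70)(-0.15) − (-0.20)(-0.25)] = 0.1550
  C_31 = (-0.20)(-0.25) − (0.00)(0.85) = 0.0500
  C_32 = −[(0.70)(-0.25) − (0.00)(-0.05)] = 0.1750
  C_33 = (0.70)(0.85) − (-0.20)(-0.05) = 0.5850
det(I−A) = Σ_j (I−A)_1j·C_1j = (0.70)(0.6850) + (-0.20)(0.1050) + (0.00)(0.2200) = 0.4585
adj(I−A) = Cᵀ =
  [ 0.6850   0.1700   0.0500]
  [ 0.1050   0.5950   0.1750]
  [ 0.2200   0.1550   0.5850]
(I − A)⁻¹ = adj(I−A) / det(I−A) ≈
  [   1.4940     0.3708     0.1091]
  [   0.2290     1.2977     0.3817]
  [   0.4798     0.3381     1.2759]
x = (I − A)⁻¹ d = adj(I−A)·d / det(I−A), with det(I−A) = 0.4585:
  x_1 = (0.6850·120 + 0.1700·260 + 0.0500·1160) / 0.4585 = 184.40 / 0.4585 ≈ 402.2
  x_2 = (0.1050·120 + 0.5950·260 + 0.1750·1160) / 0.4585 = 370.30 / 0.4585 ≈ 807.6
  x_3 = (0.2200·120 + 0.1550·260 + 0.5850·1160) / 0.4585 = 745.30 / 0.4585 ≈ 1625.5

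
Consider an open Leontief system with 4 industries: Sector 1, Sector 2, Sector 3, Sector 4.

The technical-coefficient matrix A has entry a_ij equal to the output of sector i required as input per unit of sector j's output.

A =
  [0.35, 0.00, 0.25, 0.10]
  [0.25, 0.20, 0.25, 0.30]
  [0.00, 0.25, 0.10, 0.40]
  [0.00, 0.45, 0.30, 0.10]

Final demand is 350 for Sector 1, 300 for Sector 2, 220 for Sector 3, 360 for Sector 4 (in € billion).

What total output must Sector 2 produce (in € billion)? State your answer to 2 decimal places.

x_2 = 2206.85

I − A =
  [   0.65     0.00    -0.25    -0.10]
  [  -0.25     0.80    -0.25    -0.30]
  [   0.00    -0.25     0.90    -0.40]
  [   0.00    -0.45    -0.30     0.90]
Compute the cofactors C_ij = (−1)^(i+j)·(3×3 minor ij) of I−A; the adjugate is their transpose:
adj(I−A) = Cᵀ =
  [ 0.30675   0.14925   0.18150   0.16450]
  [ 0.17250   0.44850   0.26850   0.28800]
  [ 0.10125   0.26325   0.36900   0.26300]
  [ 0.12000   0.31200   0.25725   0.41175]
det(I−A) = Σ_j (I−A)_1j·C_1j = (0.65)(0.30675) + (0.00)(0.17250) + (-0.25)(0.10125) + (-0.10)(0.12000) = 0.162075
(I − A)⁻¹ = adj(I−A) / det(I−A) ≈
  [   1.8926     0.9209     1.1199     1.0150]
  [   1.0643     2.7672     1.6566     1.7770]
  [   0.6247     1.6242     2.2767     1.6227]
  [   0.7404     1.9250     1.5872     2.5405]
x = (I − A)⁻¹ d = adj(I−A)·d / det(I−A), with det(I−A) = 0.162075:
  x_1 = (0.30675·350 + 0.14925·300 + 0.18150·220 + 0.16450·360) / 0.162075 = 251.2875 / 0.162075 ≈ 1550.44
  x_2 = (0.17250·350 + 0.44850·300 + 0.26850·220 + 0.28800·360) / 0.162075 = 357.675 / 0.162075 ≈ 2206.85
  x_3 = (0.10125·350 + 0.26325·300 + 0.36900·220 + 0.26300·360) / 0.162075 = 290.2725 / 0.162075 ≈ 1790.98
  x_4 = (0.12000·350 + 0.31200·300 + 0.25725·220 + 0.41175·360) / 0.162075 = 340.425 / 0.162075 ≈ 2100.42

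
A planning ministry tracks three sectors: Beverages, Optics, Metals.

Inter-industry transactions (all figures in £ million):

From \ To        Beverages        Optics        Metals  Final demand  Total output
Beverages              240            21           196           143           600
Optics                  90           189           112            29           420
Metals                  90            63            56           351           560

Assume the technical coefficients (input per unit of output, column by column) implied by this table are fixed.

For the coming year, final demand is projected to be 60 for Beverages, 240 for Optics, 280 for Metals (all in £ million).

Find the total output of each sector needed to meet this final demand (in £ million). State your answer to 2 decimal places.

Technical coefficients a_ij = z_ij / X_j:
  a_11 = 240/600 = 0.40, a_21 = 90/600 = 0.15, a_31 = 90/600 = 0.15
  a_12 = 21/420 = 0.05, a_22 = 189/420 = 0.45, a_32 = 63/420 = 0.15
  a_13 = 196/560 = 0.35, a_23 = 112/560 = 0.20, a_33 = 56/560 = 0.10
I − A =
  [   0.60    -0.05    -0.35]
  [  -0.15     0.55    -0.20]
  [  -0.15    -0.15     0.90]
Cofactors of I−A, C_ij = (−1)^(i+j)·(minor ij) (rows/columns in the sector order above):
  C_11 = (0.55)(0.90) − (-0.20)(-0.15) = 0.4650
  C_12 = −[(-0.15)(0.90) − (-0.20)(-0.15)] = 0.1650
  C_13 = (-0.15)(-0.15) − (0.55)(-0.15) = 0.1050
  C_21 = −[(-0.05)(0.90) − (-0.35)(-0.15)] = 0.0975
  C_22 = (0.60)(0.90) − (-0.35)(-0.15) = 0.4875
  C_23 = −[(0.60)(-0.15) − (-0.05)(-0.15)] = 0.0975
  C_31 = (-0.05)(-0.20) − (-0.35)(0.55) = 0.2025
  C_32 = −[(0.60)(-0.20) − (-0.35)(-0.15)] = 0.1725
  C_33 = (0.60)(0.55) − (-0.05)(-0.15) = 0.3225
det(I−A) = Σ_j (I−A)_1j·C_1j = (0.60)(0.4650) + (-0.05)(0.1650) + (-0.35)(0.1050) = 0.2340
adj(I−A) = Cᵀ =
  [ 0.4650   0.0975   0.2025]
  [ 0.1650   0.4875   0.1725]
  [ 0.1050   0.0975   0.3225]
(I − A)⁻¹ = adj(I−A) / det(I−A) ≈
  [   1.9872     0.4167     0.8654]
  [   0.7051     2.0833     0.7372]
  [   0.4487     0.4167     1.3782]
x = (I − A)⁻¹ d = adj(I−A)·d / det(I−A), with det(I−A) = 0.2340:
  x_1 = (0.4650·60 + 0.0975·240 + 0.2025·280) / 0.2340 = 108.00 / 0.2340 ≈ 461.54
  x_2 = (0.1650·60 + 0.4875·240 + 0.1725·280) / 0.2340 = 175.20 / 0.2340 ≈ 748.72
  x_3 = (0.1050·60 + 0.0975·240 + 0.3225·280) / 0.2340 = 120.00 / 0.2340 ≈ 512.82

x_1 = 461.54, x_2 = 748.72, x_3 = 512.82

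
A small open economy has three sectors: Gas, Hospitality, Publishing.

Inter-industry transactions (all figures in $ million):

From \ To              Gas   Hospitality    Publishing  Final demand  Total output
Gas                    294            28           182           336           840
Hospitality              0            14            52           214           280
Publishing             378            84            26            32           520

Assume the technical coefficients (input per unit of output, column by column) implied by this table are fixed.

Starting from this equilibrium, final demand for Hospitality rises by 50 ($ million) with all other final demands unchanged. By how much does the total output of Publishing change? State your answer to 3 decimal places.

Δx_3 = 29.056

Technical coefficients a_ij = z_ij / X_j:
  a_11 = 294/840 = 0.35, a_21 = 0/840 = 0.00, a_31 = 378/840 = 0.45
  a_12 = 28/280 = 0.10, a_22 = 14/280 = 0.05, a_32 = 84/280 = 0.30
  a_13 = 182/520 = 0.35, a_23 = 52/520 = 0.10, a_33 = 26/520 = 0.05
I − A =
  [   0.65    -0.10    -0.35]
  [   0.00     0.95    -0.10]
  [  -0.45    -0.30     0.95]
Cofactors of I−A, C_ij = (−1)^(i+j)·(minor ij) (rows/columns in the sector order above):
  C_11 = (0.95)(0.95) − (-0.10)(-0.30) = 0.8725
  C_12 = −[(0.00)(0.95) − (-0.10)(-0.45)] = 0.0450
  C_13 = (0.00)(-0.30) − (0.95)(-0.45) = 0.4275
  C_21 = −[(-0.10)(0.95) − (-0.35)(-0.30)] = 0.2000
  C_22 = (0.65)(0.95) − (-0.35)(-0.45) = 0.4600
  C_23 = −[(0.65)(-0.30) − (-0.10)(-0.45)] = 0.2400
  C_31 = (-0.10)(-0.10) − (-0.35)(0.95) = 0.3425
  C_32 = −[(0.65)(-0.10) − (-0.35)(0.00)] = 0.0650
  C_33 = (0.65)(0.95) − (-0.10)(0.00) = 0.6175
det(I−A) = Σ_j (I−A)_1j·C_1j = (0.65)(0.8725) + (-0.10)(0.0450) + (-0.35)(0.4275) = 0.4130
adj(I−A) = Cᵀ =
  [ 0.8725   0.2000   0.3425]
  [ 0.0450   0.4600   0.0650]
  [ 0.4275   0.2400   0.6175]
(I − A)⁻¹ = adj(I−A) / det(I−A) ≈
  [   2.1126     0.4843     0.8293]
  [   0.1090     1.1138     0.1574]
  [   1.0351     0.5811     1.4952]
Δx = (I − A)⁻¹ Δd with Δd having +50 in the Hospitality component and 0 elsewhere.
So Δx_3 = L_32 · (+50), where L_32 = adj(I−A)_32 / det(I−A) = 0.2400 / 0.4130.
Δx_3 = 0.2400 × (+50) / 0.4130 = 12.00 / 0.4130 ≈ 29.056.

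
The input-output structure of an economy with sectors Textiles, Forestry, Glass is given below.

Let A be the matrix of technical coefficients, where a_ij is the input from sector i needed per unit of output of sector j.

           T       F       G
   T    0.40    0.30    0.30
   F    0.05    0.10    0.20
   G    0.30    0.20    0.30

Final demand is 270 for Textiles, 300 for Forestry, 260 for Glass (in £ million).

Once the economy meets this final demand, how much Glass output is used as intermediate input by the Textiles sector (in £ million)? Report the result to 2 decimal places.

I − A =
  [   0.60    -0.30    -0.30]
  [  -0.05     0.90    -0.20]
  [  -0.30    -0.20     0.70]
Cofactors of I−A, C_ij = (−1)^(i+j)·(minor ij) (rows/columns in the sector order above):
  C_11 = (0.90)(0.70) − (-0.20)(-0.20) = 0.5900
  C_12 = −[(-0.05)(0.70) − (-0.20)(-0.30)] = 0.0950
  C_13 = (-0.05)(-0.20) − (0.90)(-0.30) = 0.2800
  C_21 = −[(-0.30)(0.70) − (-0.30)(-0.20)] = 0.2700
  C_22 = (0.60)(0.70) − (-0.30)(-0.30) = 0.3300
  C_23 = −[(0.60)(-0.20) − (-0.30)(-0.30)] = 0.2100
  C_31 = (-0.30)(-0.20) − (-0.30)(0.90) = 0.3300
  C_32 = −[(0.60)(-0.20) − (-0.30)(-0.05)] = 0.1350
  C_33 = (0.60)(0.90) − (-0.30)(-0.05) = 0.5250
det(I−A) = Σ_j (I−A)_1j·C_1j = (0.60)(0.5900) + (-0.30)(0.0950) + (-0.30)(0.2800) = 0.2415
adj(I−A) = Cᵀ =
  [ 0.5900   0.2700   0.3300]
  [ 0.0950   0.3300   0.1350]
  [ 0.2800   0.2100   0.5250]
(I − A)⁻¹ = adj(I−A) / det(I−A) ≈
  [   2.4431     1.1180     1.3665]
  [   0.3934     1.3665     0.5590]
  [   1.1594     0.8696     2.1739]
First solve x = (I − A)⁻¹ d = adj(I−A)·d / det(I−A); in particular x_T = (0.5900·270 + 0.2700·300 + 0.3300·260) / 0.2415 = 326.10 / 0.2415 ≈ 1350.3106.
Intermediate flow from G to T: z_GT = a_GT · x_T = 0.30 × 326.10 / 0.2415 = 97.83 / 0.2415 ≈ 405.09.

z_GT = 405.09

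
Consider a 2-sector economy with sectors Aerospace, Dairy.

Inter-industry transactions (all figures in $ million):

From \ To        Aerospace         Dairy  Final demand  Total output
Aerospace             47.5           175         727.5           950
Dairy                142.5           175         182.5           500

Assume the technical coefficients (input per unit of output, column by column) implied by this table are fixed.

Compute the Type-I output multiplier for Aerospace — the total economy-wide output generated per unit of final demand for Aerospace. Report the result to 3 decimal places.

m_1 = 1.416

Technical coefficients a_ij = z_ij / X_j:
  a_11 = 47.5/950 = 0.05, a_21 = 142.5/950 = 0.15
  a_12 = 175/500 = 0.35, a_22 = 175/500 = 0.35
I − A =
  [   0.95    -0.35]
  [  -0.15     0.65]
det(I−A) = (0.95)(0.65) − (-0.35)(-0.15) = 0.5650
adj(I−A) = [[0.65, 0.35], [0.15, 0.95]]
(I − A)⁻¹ = adj(I−A) / det(I−A) ≈
  [   1.1504     0.6195]
  [   0.2655     1.6814]
The output multiplier for sector j is the column-j sum of the Leontief inverse (I − A)⁻¹ = adj(I−A) / det(I−A).
Column 1 of adj(I−A): (0.65, 0.15); det(I−A) = 0.5650.
m_1 = (0.65 + 0.15) / 0.5650 = 0.80 / 0.5650 ≈ 1.416.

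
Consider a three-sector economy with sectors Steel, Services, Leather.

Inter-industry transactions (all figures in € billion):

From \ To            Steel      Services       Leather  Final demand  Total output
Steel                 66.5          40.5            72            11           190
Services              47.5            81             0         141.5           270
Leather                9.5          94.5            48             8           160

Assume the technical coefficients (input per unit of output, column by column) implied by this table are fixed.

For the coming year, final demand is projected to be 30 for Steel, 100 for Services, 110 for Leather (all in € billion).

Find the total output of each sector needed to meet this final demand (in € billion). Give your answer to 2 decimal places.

x_1 = 318.82, x_2 = 256.72, x_3 = 308.28

Technical coefficients a_ij = z_ij / X_j:
  a_11 = 66.5/190 = 0.35, a_21 = 47.5/190 = 0.25, a_31 = 9.5/190 = 0.05
  a_12 = 40.5/270 = 0.15, a_22 = 81/270 = 0.30, a_32 = 94.5/270 = 0.35
  a_13 = 72/160 = 0.45, a_23 = 0/160 = 0.00, a_33 = 48/160 = 0.30
I − A =
  [   0.65    -0.15    -0.45]
  [  -0.25     0.70     0.00]
  [  -0.05    -0.35     0.70]
Cofactors of I−A, C_ij = (−1)^(i+j)·(minor ij) (rows/columns in the sector order above):
  C_11 = (0.70)(0.70) − (0.00)(-0.35) = 0.4900
  C_12 = −[(-0.25)(0.70) − (0.00)(-0.05)] = 0.1750
  C_13 = (-0.25)(-0.35) − (0.70)(-0.05) = 0.1225
  C_21 = −[(-0.15)(0.70) − (-0.45)(-0.35)] = 0.2625
  C_22 = (0.65)(0.70) − (-0.45)(-0.05) = 0.4325
  C_23 = −[(0.65)(-0.35) − (-0.15)(-0.05)] = 0.2350
  C_31 = (-0.15)(0.00) − (-0.45)(0.70) = 0.3150
  C_32 = −[(0.65)(0.00) − (-0.45)(-0.25)] = 0.1125
  C_33 = (0.65)(0.70) − (-0.15)(-0.25) = 0.4175
det(I−A) = Σ_j (I−A)_1j·C_1j = (0.65)(0.4900) + (-0.15)(0.1750) + (-0.45)(0.1225) = 0.237125
adj(I−A) = Cᵀ =
  [ 0.4900   0.2625   0.3150]
  [ 0.1750   0.4325   0.1125]
  [ 0.1225   0.2350   0.4175]
(I − A)⁻¹ = adj(I−A) / det(I−A) ≈
  [   2.0664     1.1070     1.3284]
  [   0.7380     1.8239     0.4744]
  [   0.5166     0.9910     1.7607]
x = (I − A)⁻¹ d = adj(I−A)·d / det(I−A), with det(I−A) = 0.237125:
  x_1 = (0.4900·30 + 0.2625·100 + 0.3150·110) / 0.237125 = 75.60 / 0.237125 ≈ 318.82
  x_2 = (0.1750·30 + 0.4325·100 + 0.1125·110) / 0.237125 = 60.875 / 0.237125 ≈ 256.72
  x_3 = (0.1225·30 + 0.2350·100 + 0.4175·110) / 0.237125 = 73.10 / 0.237125 ≈ 308.28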